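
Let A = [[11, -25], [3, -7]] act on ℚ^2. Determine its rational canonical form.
R = [[0, 2], [1, 4]]

The invariant factors of A (the non-unit diagonal entries of the Smith normal form of xI - A over ℚ[x]) are x^2 - 4x - 2, each dividing the next. The characteristic polynomial is their product, x^2 - 4x - 2.

The rational canonical form is the block-diagonal matrix of companion matrices C(f_i):
R = [[0, 2], [1, 4]].

Note the characteristic polynomial does not split into linear factors over ℚ, so A has no Jordan form over ℚ; the rational canonical form exists over any field.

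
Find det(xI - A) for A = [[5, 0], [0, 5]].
xI - A = [[x - 5, 0], [0, x - 5]].

Expanding det(xI - A) along the first row:
det(xI - A) = + (x - 5)·det([[x - 5]]) - (0)·det([[0]]).

Evaluating gives χ_A(x) = x^2 - 10x + 25 = (x - 5)^2.

χ_A(x) = (x - 5)^2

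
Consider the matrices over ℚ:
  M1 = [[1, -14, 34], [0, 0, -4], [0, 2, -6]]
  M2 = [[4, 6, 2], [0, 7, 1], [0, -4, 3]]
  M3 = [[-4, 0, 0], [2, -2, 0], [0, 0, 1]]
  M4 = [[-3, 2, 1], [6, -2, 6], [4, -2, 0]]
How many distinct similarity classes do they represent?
2 classes: {M1, M3, M4}, {M2}

Characteristic polynomials: χ_{M1} = (x - 1)(x + 2)(x + 4), χ_{M2} = (x - 5)^2(x - 4), χ_{M3} = (x - 1)(x + 2)(x + 4), χ_{M4} = (x - 1)(x + 2)(x + 4).

{M1, M3, M4}: invariant factors (x - 1)(x + 2)(x + 4).

{M2}: invariant factors (x - 5)^2(x - 4).

Matrices are similar if and only if their invariant-factor lists agree; the partition into similarity classes is {M1, M3, M4}, {M2}.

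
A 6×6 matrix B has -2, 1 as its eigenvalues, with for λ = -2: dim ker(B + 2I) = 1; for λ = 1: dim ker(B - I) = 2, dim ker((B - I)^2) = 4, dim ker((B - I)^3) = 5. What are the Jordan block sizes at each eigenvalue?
Jordan blocks: (-2, 1), (1, 3), (1, 2)

λ = -2: successive nullity increments [1] count blocks of size ≥ k; block sizes are [1].
λ = 1: successive nullity increments [2, 2, 1] count blocks of size ≥ k; block sizes are [3, 2].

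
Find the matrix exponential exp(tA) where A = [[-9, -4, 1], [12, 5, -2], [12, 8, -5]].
e^{tA} = [[(1 - 6*t)*e^{-3*t}, -4*t*e^{-3*t}, t*e^{-3*t}], [12*t*e^{-3*t}, (8*t + 1)*e^{-3*t}, -2*t*e^{-3*t}], [12*t*e^{-3*t}, 8*t*e^{-3*t}, (1 - 2*t)*e^{-3*t}]]

A has Jordan form J = [[-3, 1, 0], [0, -3, 0], [0, 0, -3]] with A = PJP^{-1}, so e^{tA} = P e^{tJ} P^{-1}.

For a Jordan block J_k(λ), e^{tJ_k(λ)} = e^{λt} · (I + tN + t^2 N^2/2! + ... + t^{k-1} N^{k-1}/(k-1)!) where N is the nilpotent superdiagonal part.

Assembling the blocks and conjugating back gives the entries of e^{tA} as shown above.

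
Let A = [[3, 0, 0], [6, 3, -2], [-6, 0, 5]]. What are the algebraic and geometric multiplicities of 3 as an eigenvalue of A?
algebraic multiplicity 2, geometric multiplicity 2

The characteristic polynomial is (x - 5)(x - 3)^2, so the factor x - 3 appears with exponent 2: the algebraic multiplicity is 2.

rank(A - 3I) = 1, so the eigenspace has dimension 3 - 1 = 2: the geometric multiplicity is 2.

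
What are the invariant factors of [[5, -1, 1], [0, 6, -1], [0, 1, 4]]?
The Jordan structure of A has elementary divisors (x - 5)^2, (x - 5). Arranging the block sizes at each eigenvalue in decreasing order and taking row products gives the invariant factors.

Invariant factors (smallest first, each dividing the next): x - 5, (x - 5)^2.

Check: the last factor (x - 5)^2 is the minimal polynomial, and the product (x - 5)^3 is the characteristic polynomial.

x - 5, (x - 5)^2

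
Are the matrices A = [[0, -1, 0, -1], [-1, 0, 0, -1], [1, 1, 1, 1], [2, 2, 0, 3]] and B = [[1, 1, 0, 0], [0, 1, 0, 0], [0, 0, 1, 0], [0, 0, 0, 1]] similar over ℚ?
Two matrices over a field are similar if and only if they have the same invariant factors.

Both A and B have characteristic polynomial (x - 1)^4 and minimal polynomial (x - 1)^2. Computing further, both have invariant factors x - 1, x - 1, (x - 1)^2. Hence A and B are similar.

Yes.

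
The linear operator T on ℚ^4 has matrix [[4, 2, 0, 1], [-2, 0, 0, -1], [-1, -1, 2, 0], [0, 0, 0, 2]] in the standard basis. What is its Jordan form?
J = [[2, 1, 0, 0], [0, 2, 0, 0], [0, 0, 2, 1], [0, 0, 0, 2]]

The characteristic polynomial is det(xI - A) = (x - 2)^4, so the eigenvalues are 2 (algebraic multiplicity 4).

For λ = 2: rank(A - 2I) = 2, rank((A - 2I)^2) = 0. The eigenspace has dimension 4 - 2 = 2, so there are 2 Jordan blocks; the rank sequence gives block sizes [2, 2].

Assembling the blocks gives the Jordan form J above.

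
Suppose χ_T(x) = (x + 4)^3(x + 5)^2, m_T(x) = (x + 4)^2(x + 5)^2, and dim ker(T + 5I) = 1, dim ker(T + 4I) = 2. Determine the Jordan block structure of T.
Jordan blocks: (-5, 2), (-4, 2), (-4, 1)

λ = -5: algebraic multiplicity 2 (exponent in χ_T), largest block size 2 (exponent in m_T), 1 block (geometric multiplicity). This forces block sizes [2].
λ = -4: algebraic multiplicity 3 (exponent in χ_T), largest block size 2 (exponent in m_T), 2 blocks (geometric multiplicity). These force block sizes [2, 1].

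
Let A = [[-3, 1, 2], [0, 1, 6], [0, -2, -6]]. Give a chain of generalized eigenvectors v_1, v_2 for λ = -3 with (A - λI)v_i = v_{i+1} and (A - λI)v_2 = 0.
We seek v_1 ∈ ker((A + 3I)^2) \ ker(A + 3I), then set v_{i+1} = (A + 3I) v_i.

One such chain is v_1 = [[-1, -3, 2]]^T, v_2 = [[1, 0, 0]]^T. Check: (A + 3I) v_2 = [[0, 0, 0]]^T = 0.

v_1 = [[-1, -3, 2]]^T, v_2 = [[1, 0, 0]]^T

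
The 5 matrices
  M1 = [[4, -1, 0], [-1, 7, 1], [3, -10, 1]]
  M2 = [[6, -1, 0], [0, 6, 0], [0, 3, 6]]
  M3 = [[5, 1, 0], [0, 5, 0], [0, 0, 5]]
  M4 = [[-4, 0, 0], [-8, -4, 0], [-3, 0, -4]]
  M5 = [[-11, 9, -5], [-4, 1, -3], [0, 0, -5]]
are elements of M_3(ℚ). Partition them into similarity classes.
Characteristic polynomials: χ_{M1} = (x - 4)^3, χ_{M2} = (x - 6)^3, χ_{M3} = (x - 5)^3, χ_{M4} = (x + 4)^3, χ_{M5} = (x + 5)^3.

{M1}: invariant factors (x - 4)^3.

{M2}: invariant factors x - 6, (x - 6)^2.

{M3}: invariant factors x - 5, (x - 5)^2.

{M4}: invariant factors x + 4, (x + 4)^2.

{M5}: invariant factors (x + 5)^3.

Matrices are similar if and only if their invariant-factor lists agree; the partition into similarity classes is {M1}, {M2}, {M3}, {M4}, {M5}.

5 classes: {M1}, {M2}, {M3}, {M4}, {M5}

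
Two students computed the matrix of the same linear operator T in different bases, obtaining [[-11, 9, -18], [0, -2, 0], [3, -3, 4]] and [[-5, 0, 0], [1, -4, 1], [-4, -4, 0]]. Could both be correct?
No.

Both have characteristic polynomial (x + 2)^2(x + 5), but the minimal polynomial of A is (x + 2)(x + 5) while the minimal polynomial of B is (x + 2)^2(x + 5). The minimal polynomial is a similarity invariant, so A and B are not similar.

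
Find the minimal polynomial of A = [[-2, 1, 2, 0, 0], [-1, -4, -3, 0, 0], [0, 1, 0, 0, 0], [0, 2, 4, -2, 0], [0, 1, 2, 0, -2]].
The characteristic polynomial factors as (x + 2)^5. The minimal polynomial is ∏(x - λ)^{k_λ} where k_λ is the size of the largest Jordan block at λ.

For λ = -2: rank(A + 2I) = 2, and the largest Jordan block has size 3 (the smallest k with rank((A + 2I)^k) = rank((A + 2I)^(k+1))).

So m_A(x) = (x + 2)^3.

m_A(x) = (x + 2)^3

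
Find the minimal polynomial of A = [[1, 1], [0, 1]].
m_A(x) = (x - 1)^2

The characteristic polynomial factors as (x - 1)^2. The minimal polynomial is ∏(x - λ)^{k_λ} where k_λ is the size of the largest Jordan block at λ.

For λ = 1: rank(A - I) = 1, and the largest Jordan block has size 2 (the smallest k with rank((A - I)^k) = rank((A - I)^(k+1))).

So m_A(x) = (x - 1)^2.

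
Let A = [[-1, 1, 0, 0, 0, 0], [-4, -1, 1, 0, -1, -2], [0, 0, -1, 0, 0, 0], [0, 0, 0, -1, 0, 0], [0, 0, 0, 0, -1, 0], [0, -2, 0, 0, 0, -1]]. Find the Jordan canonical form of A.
J = [[-1, 1, 0, 0, 0, 0], [0, -1, 1, 0, 0, 0], [0, 0, -1, 0, 0, 0], [0, 0, 0, -1, 0, 0], [0, 0, 0, 0, -1, 0], [0, 0, 0, 0, 0, -1]]

The characteristic polynomial is det(xI - A) = (x + 1)^6, so the eigenvalues are -1 (algebraic multiplicity 6).

For λ = -1: rank(A + I) = 2, rank((A + I)^2) = 1, rank((A + I)^3) = 0. The eigenspace has dimension 6 - 2 = 4, so there are 4 Jordan blocks; the rank sequence gives block sizes [3, 1, 1, 1].

Assembling the blocks gives the Jordan form J above.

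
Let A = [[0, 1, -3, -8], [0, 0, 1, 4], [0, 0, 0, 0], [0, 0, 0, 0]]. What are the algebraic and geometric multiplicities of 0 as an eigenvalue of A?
The characteristic polynomial is x^4, so the factor x appears with exponent 4: the algebraic multiplicity is 4.

rank(A) = 2, so the eigenspace has dimension 4 - 2 = 2: the geometric multiplicity is 2.

Since 2 < 4, A is not diagonalizable.

algebraic multiplicity 4, geometric multiplicity 2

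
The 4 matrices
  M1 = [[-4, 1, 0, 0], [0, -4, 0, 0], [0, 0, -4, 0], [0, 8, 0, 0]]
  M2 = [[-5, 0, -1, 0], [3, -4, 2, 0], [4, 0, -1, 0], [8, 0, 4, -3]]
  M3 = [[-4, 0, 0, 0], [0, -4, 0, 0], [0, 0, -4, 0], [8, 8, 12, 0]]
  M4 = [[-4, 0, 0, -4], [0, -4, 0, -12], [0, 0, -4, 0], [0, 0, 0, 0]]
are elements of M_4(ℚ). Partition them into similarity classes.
3 classes: {M1}, {M2}, {M3, M4}

Characteristic polynomials: χ_{M1} = x(x + 4)^3, χ_{M2} = (x + 3)^3(x + 4), χ_{M3} = x(x + 4)^3, χ_{M4} = x(x + 4)^3.

{M1}: invariant factors x + 4, x(x + 4)^2.

{M2}: invariant factors x + 3, (x + 3)^2(x + 4).

{M3, M4}: invariant factors x + 4, x + 4, x(x + 4).

Matrices are similar if and only if their invariant-factor lists agree; the partition into similarity classes is {M1}, {M2}, {M3, M4}.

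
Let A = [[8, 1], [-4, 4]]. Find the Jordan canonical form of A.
The characteristic polynomial is det(xI - A) = (x - 6)^2, so the eigenvalues are 6 (algebraic multiplicity 2).

For λ = 6: rank(A - 6I) = 1, rank((A - 6I)^2) = 0. The eigenspace has dimension 2 - 1 = 1, so there is 1 Jordan block; the rank sequence gives block sizes [2].

Assembling the blocks gives the Jordan form J above.

J = [[6, 1], [0, 6]]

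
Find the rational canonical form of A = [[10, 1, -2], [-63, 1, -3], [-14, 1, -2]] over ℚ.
The invariant factors of A (the non-unit diagonal entries of the Smith normal form of xI - A over ℚ[x]) are (x - 4)(x - 3)(x - 2), each dividing the next. The characteristic polynomial is their product, (x - 4)(x - 3)(x - 2).

The rational canonical form is the block-diagonal matrix of companion matrices C(f_i):
R = [[0, 0, 24], [1, 0, -26], [0, 1, 9]].

R = [[0, 0, 24], [1, 0, -26], [0, 1, 9]]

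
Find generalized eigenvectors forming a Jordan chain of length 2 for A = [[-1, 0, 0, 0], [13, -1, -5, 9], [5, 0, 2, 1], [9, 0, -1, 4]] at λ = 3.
v_1 = [[0, 0, 2, 1]]^T, v_2 = [[0, -1, -1, -1]]^T

We seek v_1 ∈ ker((A - 3I)^2) \ ker(A - 3I), then set v_{i+1} = (A - 3I) v_i.

One such chain is v_1 = [[0, 0, 2, 1]]^T, v_2 = [[0, -1, -1, -1]]^T. Check: (A - 3I) v_2 = [[0, 0, 0, 0]]^T = 0.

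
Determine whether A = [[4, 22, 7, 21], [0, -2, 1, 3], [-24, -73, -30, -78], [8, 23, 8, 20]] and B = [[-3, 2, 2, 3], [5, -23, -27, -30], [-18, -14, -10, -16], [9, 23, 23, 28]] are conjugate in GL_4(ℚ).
Yes.

Two matrices over a field are similar if and only if they have the same invariant factors.

Both A and B have characteristic polynomial (x - 4)(x + 4)^3 and minimal polynomial (x - 4)(x + 4)^3. Computing further, both have invariant factors (x - 4)(x + 4)^3. Hence A and B are similar.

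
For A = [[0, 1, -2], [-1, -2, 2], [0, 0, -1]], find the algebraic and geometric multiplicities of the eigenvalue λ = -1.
algebraic multiplicity 3, geometric multiplicity 2

The characteristic polynomial is (x + 1)^3, so the factor x + 1 appears with exponent 3: the algebraic multiplicity is 3.

rank(A + I) = 1, so the eigenspace has dimension 3 - 1 = 2: the geometric multiplicity is 2.

Since 2 < 3, A is not diagonalizable.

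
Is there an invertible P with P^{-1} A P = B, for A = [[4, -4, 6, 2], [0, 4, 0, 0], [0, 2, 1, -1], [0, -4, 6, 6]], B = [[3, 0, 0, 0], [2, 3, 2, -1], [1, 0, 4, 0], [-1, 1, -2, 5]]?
No.

Both have characteristic polynomial (x - 4)^3(x - 3), but the minimal polynomial of A is (x - 4)(x - 3) while the minimal polynomial of B is (x - 4)^2(x - 3). The minimal polynomial is a similarity invariant, so A and B are not similar.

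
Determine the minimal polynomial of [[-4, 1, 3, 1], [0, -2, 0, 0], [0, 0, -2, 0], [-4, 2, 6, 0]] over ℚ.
m_A(x) = (x + 2)^2

The characteristic polynomial factors as (x + 2)^4. The minimal polynomial is ∏(x - λ)^{k_λ} where k_λ is the size of the largest Jordan block at λ.

For λ = -2: rank(A + 2I) = 1, and the largest Jordan block has size 2 (the smallest k with rank((A + 2I)^k) = rank((A + 2I)^(k+1))).

So m_A(x) = (x + 2)^2.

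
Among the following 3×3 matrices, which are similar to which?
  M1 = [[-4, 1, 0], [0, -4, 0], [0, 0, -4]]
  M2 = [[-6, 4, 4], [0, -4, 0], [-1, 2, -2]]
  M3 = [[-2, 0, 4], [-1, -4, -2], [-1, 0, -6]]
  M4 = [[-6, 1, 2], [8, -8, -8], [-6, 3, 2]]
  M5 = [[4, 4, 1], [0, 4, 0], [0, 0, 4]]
2 classes: {M1, M2, M3, M4}, {M5}

Characteristic polynomials: χ_{M1} = (x + 4)^3, χ_{M2} = (x + 4)^3, χ_{M3} = (x + 4)^3, χ_{M4} = (x + 4)^3, χ_{M5} = (x - 4)^3.

{M1, M2, M3, M4}: invariant factors x + 4, (x + 4)^2.

{M5}: invariant factors x - 4, (x - 4)^2.

Matrices are similar if and only if their invariant-factor lists agree; the partition into similarity classes is {M1, M2, M3, M4}, {M5}.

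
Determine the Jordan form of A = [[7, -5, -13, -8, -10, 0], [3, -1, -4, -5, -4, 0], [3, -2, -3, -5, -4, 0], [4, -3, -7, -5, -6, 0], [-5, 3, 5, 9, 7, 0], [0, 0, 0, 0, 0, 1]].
The characteristic polynomial is det(xI - A) = (x - 1)^6, so the eigenvalues are 1 (algebraic multiplicity 6).

For λ = 1: rank(A - I) = 2, rank((A - I)^2) = 0. The eigenspace has dimension 6 - 2 = 4, so there are 4 Jordan blocks; the rank sequence gives block sizes [2, 2, 1, 1].

Assembling the blocks gives the Jordan form J above.

J = [[1, 1, 0, 0, 0, 0], [0, 1, 0, 0, 0, 0], [0, 0, 1, 1, 0, 0], [0, 0, 0, 1, 0, 0], [0, 0, 0, 0, 1, 0], [0, 0, 0, 0, 0, 1]]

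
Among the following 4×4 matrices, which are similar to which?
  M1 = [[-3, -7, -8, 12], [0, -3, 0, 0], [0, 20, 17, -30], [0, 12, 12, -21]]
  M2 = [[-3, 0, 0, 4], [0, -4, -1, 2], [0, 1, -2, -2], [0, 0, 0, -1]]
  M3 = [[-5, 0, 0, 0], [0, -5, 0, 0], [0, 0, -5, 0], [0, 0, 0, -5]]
2 classes: {M1, M2}, {M3}

Characteristic polynomials: χ_{M1} = (x + 1)(x + 3)^3, χ_{M2} = (x + 1)(x + 3)^3, χ_{M3} = (x + 5)^4.

{M1, M2}: invariant factors x + 3, (x + 1)(x + 3)^2.

{M3}: invariant factors x + 5, x + 5, x + 5, x + 5.

Matrices are similar if and only if their invariant-factor lists agree; the partition into similarity classes is {M1, M2}, {M3}.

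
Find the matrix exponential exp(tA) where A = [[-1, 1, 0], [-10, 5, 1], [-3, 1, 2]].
e^{tA} = [[(-t^2 - 6*t + 2)*e^{2*t}/2, t*e^{2*t}, t^2*e^{2*t}/2], [t*(-3*t - 20)*e^{2*t}/2, (3*t + 1)*e^{2*t}, t*(3*t + 2)*e^{2*t}/2], [t*(-t - 6)*e^{2*t}/2, t*e^{2*t}, (t^2 + 2)*e^{2*t}/2]]

A has Jordan form J = [[2, 1, 0], [0, 2, 1], [0, 0, 2]] with A = PJP^{-1}, so e^{tA} = P e^{tJ} P^{-1}.

For a Jordan block J_k(λ), e^{tJ_k(λ)} = e^{λt} · (I + tN + t^2 N^2/2! + ... + t^{k-1} N^{k-1}/(k-1)!) where N is the nilpotent superdiagonal part.

Assembling the blocks and conjugating back gives the entries of e^{tA} as shown above.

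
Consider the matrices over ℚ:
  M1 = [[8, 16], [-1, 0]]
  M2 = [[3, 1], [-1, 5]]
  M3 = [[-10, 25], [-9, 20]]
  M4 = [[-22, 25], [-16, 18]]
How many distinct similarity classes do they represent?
3 classes: {M1, M2}, {M3}, {M4}

Characteristic polynomials: χ_{M1} = (x - 4)^2, χ_{M2} = (x - 4)^2, χ_{M3} = (x - 5)^2, χ_{M4} = (x + 2)^2.

{M1, M2}: invariant factors (x - 4)^2.

{M3}: invariant factors (x - 5)^2.

{M4}: invariant factors (x + 2)^2.

Matrices are similar if and only if their invariant-factor lists agree; the partition into similarity classes is {M1, M2}, {M3}, {M4}.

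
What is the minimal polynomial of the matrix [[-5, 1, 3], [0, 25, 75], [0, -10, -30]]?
m_A(x) = x(x + 5)^2

The characteristic polynomial factors as x(x + 5)^2. The minimal polynomial is ∏(x - λ)^{k_λ} where k_λ is the size of the largest Jordan block at λ.

For λ = -5: rank(A + 5I) = 2, and the largest Jordan block has size 2 (the smallest k with rank((A + 5I)^k) = rank((A + 5I)^(k+1))).
For λ = 0: rank(A) = 2, and the largest Jordan block has size 1 (the smallest k with rank(A^k) = rank(A^(k+1))).

So m_A(x) = x(x + 5)^2.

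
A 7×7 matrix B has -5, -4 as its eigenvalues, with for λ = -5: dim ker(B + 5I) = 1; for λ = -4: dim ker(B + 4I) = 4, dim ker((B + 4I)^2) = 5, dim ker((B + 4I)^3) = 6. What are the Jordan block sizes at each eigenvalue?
λ = -5: successive nullity increments [1] count blocks of size ≥ k; block sizes are [1].
λ = -4: successive nullity increments [4, 1, 1] count blocks of size ≥ k; block sizes are [3, 1, 1, 1].

Jordan blocks: (-5, 1), (-4, 3), (-4, 1), (-4, 1), (-4, 1)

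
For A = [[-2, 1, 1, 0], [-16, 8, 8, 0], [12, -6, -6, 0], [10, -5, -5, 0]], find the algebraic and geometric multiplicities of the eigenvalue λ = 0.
The characteristic polynomial is x^4, so the factor x appears with exponent 4: the algebraic multiplicity is 4.

rank(A) = 1, so the eigenspace has dimension 4 - 1 = 3: the geometric multiplicity is 3.

Since 3 < 4, A is not diagonalizable.

algebraic multiplicity 4, geometric multiplicity 3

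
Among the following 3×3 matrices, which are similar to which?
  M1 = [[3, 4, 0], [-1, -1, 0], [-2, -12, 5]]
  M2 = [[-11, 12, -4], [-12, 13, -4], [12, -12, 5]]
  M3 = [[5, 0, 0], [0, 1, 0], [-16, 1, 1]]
Characteristic polynomials: χ_{M1} = (x - 5)(x - 1)^2, χ_{M2} = (x - 5)(x - 1)^2, χ_{M3} = (x - 5)(x - 1)^2.

{M1, M3}: invariant factors (x - 5)(x - 1)^2.

{M2}: invariant factors x - 1, (x - 5)(x - 1).

Matrices are similar if and only if their invariant-factor lists agree; the partition into similarity classes is {M1, M3}, {M2}.

2 classes: {M1, M3}, {M2}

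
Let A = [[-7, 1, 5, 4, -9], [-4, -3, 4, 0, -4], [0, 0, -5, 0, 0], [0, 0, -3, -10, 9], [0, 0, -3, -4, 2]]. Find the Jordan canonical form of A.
J = [[-5, 1, 0, 0, 0], [0, -5, 0, 0, 0], [0, 0, -5, 0, 0], [0, 0, 0, -4, 1], [0, 0, 0, 0, -4]]

The characteristic polynomial is det(xI - A) = (x + 4)^2(x + 5)^3, so the eigenvalues are -5 (algebraic multiplicity 3), -4 (algebraic multiplicity 2).

For λ = -5: rank(A + 5I) = 3, rank((A + 5I)^2) = 2. The eigenspace has dimension 5 - 3 = 2, so there are 2 Jordan blocks; the rank sequence gives block sizes [2, 1].

For λ = -4: rank(A + 4I) = 4, rank((A + 4I)^2) = 3. The eigenspace has dimension 5 - 4 = 1, so there is 1 Jordan block; the rank sequence gives block sizes [2].

Assembling the blocks gives the Jordan form J above.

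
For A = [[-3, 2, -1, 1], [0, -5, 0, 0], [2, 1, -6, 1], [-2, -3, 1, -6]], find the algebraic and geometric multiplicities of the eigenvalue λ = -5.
The characteristic polynomial is (x + 5)^4, so the factor x + 5 appears with exponent 4: the algebraic multiplicity is 4.

rank(A + 5I) = 2, so the eigenspace has dimension 4 - 2 = 2: the geometric multiplicity is 2.

Since 2 < 4, A is not diagonalizable.

algebraic multiplicity 4, geometric multiplicity 2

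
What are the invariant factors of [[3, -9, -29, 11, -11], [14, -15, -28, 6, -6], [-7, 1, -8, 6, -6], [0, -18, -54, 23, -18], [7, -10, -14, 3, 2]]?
The Jordan structure of A has elementary divisors (x + 4)^2, (x - 3), (x - 5), (x - 5). Arranging the block sizes at each eigenvalue in decreasing order and taking row products gives the invariant factors.

Invariant factors (smallest first, each dividing the next): x - 5, (x - 5)(x - 3)(x + 4)^2.

Check: the last factor (x - 5)(x - 3)(x + 4)^2 is the minimal polynomial, and the product (x - 5)^2(x - 3)(x + 4)^2 is the characteristic polynomial.

x - 5, (x - 5)(x - 3)(x + 4)^2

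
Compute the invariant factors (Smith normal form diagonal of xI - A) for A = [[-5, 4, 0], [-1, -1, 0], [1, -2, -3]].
x + 3, (x + 3)^2

The Jordan structure of A has elementary divisors (x + 3)^2, (x + 3). Arranging the block sizes at each eigenvalue in decreasing order and taking row products gives the invariant factors.

Invariant factors (smallest first, each dividing the next): x + 3, (x + 3)^2.

Check: the last factor (x + 3)^2 is the minimal polynomial, and the product (x + 3)^3 is the characteristic polynomial.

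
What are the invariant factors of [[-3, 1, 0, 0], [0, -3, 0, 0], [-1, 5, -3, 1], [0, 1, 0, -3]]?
The Jordan structure of A has elementary divisors (x + 3)^2, (x + 3)^2. Arranging the block sizes at each eigenvalue in decreasing order and taking row products gives the invariant factors.

Invariant factors (smallest first, each dividing the next): (x + 3)^2, (x + 3)^2.

Check: the last factor (x + 3)^2 is the minimal polynomial, and the product (x + 3)^4 is the characteristic polynomial.

(x + 3)^2, (x + 3)^2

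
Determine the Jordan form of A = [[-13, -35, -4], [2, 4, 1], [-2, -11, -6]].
The characteristic polynomial is det(xI - A) = (x + 5)^3, so the eigenvalues are -5 (algebraic multiplicity 3).

For λ = -5: rank(A + 5I) = 2, rank((A + 5I)^2) = 1, rank((A + 5I)^3) = 0. The eigenspace has dimension 3 - 2 = 1, so there is 1 Jordan block; the rank sequence gives block sizes [3].

Assembling the blocks gives the Jordan form J above.

J = [[-5, 1, 0], [0, -5, 1], [0, 0, -5]]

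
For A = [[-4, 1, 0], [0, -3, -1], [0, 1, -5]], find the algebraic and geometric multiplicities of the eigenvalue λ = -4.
The characteristic polynomial is (x + 4)^3, so the factor x + 4 appears with exponent 3: the algebraic multiplicity is 3.

rank(A + 4I) = 2, so the eigenspace has dimension 3 - 2 = 1: the geometric multiplicity is 1.

Since 1 < 3, A is not diagonalizable.

algebraic multiplicity 3, geometric multiplicity 1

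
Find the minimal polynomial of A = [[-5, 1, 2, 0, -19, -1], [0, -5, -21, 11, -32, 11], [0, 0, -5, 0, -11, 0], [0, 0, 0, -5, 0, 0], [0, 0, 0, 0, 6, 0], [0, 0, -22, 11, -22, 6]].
The characteristic polynomial factors as (x - 6)^2(x + 5)^4. The minimal polynomial is ∏(x - λ)^{k_λ} where k_λ is the size of the largest Jordan block at λ.

For λ = -5: rank(A + 5I) = 4, and the largest Jordan block has size 3 (the smallest k with rank((A + 5I)^k) = rank((A + 5I)^(k+1))).
For λ = 6: rank(A - 6I) = 4, and the largest Jordan block has size 1 (the smallest k with rank((A - 6I)^k) = rank((A - 6I)^(k+1))).

So m_A(x) = (x - 6)(x + 5)^3.

m_A(x) = (x - 6)(x + 5)^3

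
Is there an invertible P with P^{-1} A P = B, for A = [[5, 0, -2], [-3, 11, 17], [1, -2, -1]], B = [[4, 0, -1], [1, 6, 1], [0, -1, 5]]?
Yes.

Two matrices over a field are similar if and only if they have the same invariant factors.

Both A and B have characteristic polynomial (x - 5)^3 and minimal polynomial (x - 5)^3. Computing further, both have invariant factors (x - 5)^3. Hence A and B are similar.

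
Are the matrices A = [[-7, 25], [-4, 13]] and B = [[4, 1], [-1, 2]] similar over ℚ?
Yes.

Two matrices over a field are similar if and only if they have the same invariant factors.

Both A and B have characteristic polynomial (x - 3)^2 and minimal polynomial (x - 3)^2. Computing further, both have invariant factors (x - 3)^2. Hence A and B are similar.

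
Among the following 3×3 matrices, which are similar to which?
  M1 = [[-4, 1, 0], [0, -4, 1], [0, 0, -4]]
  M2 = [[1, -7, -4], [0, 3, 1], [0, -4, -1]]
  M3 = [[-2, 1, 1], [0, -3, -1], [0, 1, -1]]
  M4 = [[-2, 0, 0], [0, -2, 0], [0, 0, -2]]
Characteristic polynomials: χ_{M1} = (x + 4)^3, χ_{M2} = (x - 1)^3, χ_{M3} = (x + 2)^3, χ_{M4} = (x + 2)^3.

{M1}: invariant factors (x + 4)^3.

{M2}: invariant factors (x - 1)^3.

{M3}: invariant factors x + 2, (x + 2)^2.

{M4}: invariant factors x + 2, x + 2, x + 2.

Matrices are similar if and only if their invariant-factor lists agree; the partition into similarity classes is {M1}, {M2}, {M3}, {M4}.

4 classes: {M1}, {M2}, {M3}, {M4}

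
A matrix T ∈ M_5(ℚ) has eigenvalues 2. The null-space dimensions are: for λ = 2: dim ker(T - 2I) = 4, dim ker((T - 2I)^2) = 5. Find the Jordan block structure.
Jordan blocks: (2, 2), (2, 1), (2, 1), (2, 1)

λ = 2: successive nullity increments [4, 1] count blocks of size ≥ k; block sizes are [2, 1, 1, 1].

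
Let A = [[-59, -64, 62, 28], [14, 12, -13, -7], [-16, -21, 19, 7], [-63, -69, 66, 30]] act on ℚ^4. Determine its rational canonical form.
The invariant factors of A (the non-unit diagonal entries of the Smith normal form of xI - A over ℚ[x]) are (x - 2)^2(x - 1)(x + 3), each dividing the next. The characteristic polynomial is their product, (x - 2)^2(x - 1)(x + 3).

The rational canonical form is the block-diagonal matrix of companion matrices C(f_i):
R = [[0, 0, 0, 12], [1, 0, 0, -20], [0, 1, 0, 7], [0, 0, 1, 2]].

R = [[0, 0, 0, 12], [1, 0, 0, -20], [0, 1, 0, 7], [0, 0, 1, 2]]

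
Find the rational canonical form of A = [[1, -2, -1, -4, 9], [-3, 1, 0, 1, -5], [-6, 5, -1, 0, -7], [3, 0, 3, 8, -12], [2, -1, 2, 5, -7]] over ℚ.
R = [[0, 0, 0, 0, -1], [1, 0, 0, 0, -4], [0, 1, 0, 0, -1], [0, 0, 1, 0, 5], [0, 0, 0, 1, 2]]

The invariant factors of A (the non-unit diagonal entries of the Smith normal form of xI - A over ℚ[x]) are (x - 1)(x + 1)^2(x^2 - 3x - 1), each dividing the next. The characteristic polynomial is their product, (x - 1)(x + 1)^2(x^2 - 3x - 1).

The rational canonical form is the block-diagonal matrix of companion matrices C(f_i):
R = [[0, 0, 0, 0, -1], [1, 0, 0, 0, -4], [0, 1, 0, 0, -1], [0, 0, 1, 0, 5], [0, 0, 0, 1, 2]].

Note the characteristic polynomial does not split into linear factors over ℚ, so A has no Jordan form over ℚ; the rational canonical form exists over any field.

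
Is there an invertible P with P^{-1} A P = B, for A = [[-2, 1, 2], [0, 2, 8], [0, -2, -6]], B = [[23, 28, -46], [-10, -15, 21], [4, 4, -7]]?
No.

trace(A) = -6 but trace(B) = 1. The trace is a similarity invariant, so A and B are not similar.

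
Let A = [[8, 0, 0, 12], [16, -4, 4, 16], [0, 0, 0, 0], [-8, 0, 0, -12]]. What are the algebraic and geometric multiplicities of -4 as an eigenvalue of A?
The characteristic polynomial is x^2(x + 4)^2, so the factor x + 4 appears with exponent 2: the algebraic multiplicity is 2.

rank(A + 4I) = 2, so the eigenspace has dimension 4 - 2 = 2: the geometric multiplicity is 2.

algebraic multiplicity 2, geometric multiplicity 2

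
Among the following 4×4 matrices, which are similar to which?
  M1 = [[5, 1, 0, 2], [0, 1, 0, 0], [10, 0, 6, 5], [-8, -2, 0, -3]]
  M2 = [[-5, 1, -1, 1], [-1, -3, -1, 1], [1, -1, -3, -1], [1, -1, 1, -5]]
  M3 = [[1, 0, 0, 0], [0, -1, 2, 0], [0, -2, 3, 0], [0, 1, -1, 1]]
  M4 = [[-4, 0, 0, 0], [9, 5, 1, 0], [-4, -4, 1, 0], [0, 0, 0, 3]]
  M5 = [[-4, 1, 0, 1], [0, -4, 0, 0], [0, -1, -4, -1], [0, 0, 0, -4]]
Characteristic polynomials: χ_{M1} = (x - 6)(x - 1)^3, χ_{M2} = (x + 4)^4, χ_{M3} = (x - 1)^4, χ_{M4} = (x - 3)^3(x + 4), χ_{M5} = (x + 4)^4.

{M1}: invariant factors x - 1, (x - 6)(x - 1)^2.

{M2, M5}: invariant factors x + 4, x + 4, (x + 4)^2.

{M3}: invariant factors x - 1, x - 1, (x - 1)^2.

{M4}: invariant factors x - 3, (x - 3)^2(x + 4).

Matrices are similar if and only if their invariant-factor lists agree; the partition into similarity classes is {M1}, {M2, M5}, {M3}, {M4}.

4 classes: {M1}, {M2, M5}, {M3}, {M4}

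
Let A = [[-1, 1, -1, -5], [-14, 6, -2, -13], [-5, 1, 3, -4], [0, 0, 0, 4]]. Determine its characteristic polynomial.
xI - A = [[x + 1, -1, 1, 5], [14, x - 6, 2, 13], [5, -1, x - 3, 4], [0, 0, 0, x - 4]].

Expanding det(xI - A) along the first row:
det(xI - A) = + (x + 1)·det([[x - 6, 2, 13], [-1, x - 3, 4], [0, 0, x - 4]]) - (-1)·det([[14, 2, 13], [5, x - 3, 4], [0, 0, x - 4]]) + (1)·det([[14, x - 6, 13], [5, -1, 4], [0, 0, x - 4]]) - (5)·det([[14, x - 6, 2], [5, -1, x - 3], [0, 0, 0]]).

Evaluating gives χ_A(x) = x^4 - 12x^3 + 52x^2 - 96x + 64 = (x - 4)^2(x - 2)^2.

χ_A(x) = (x - 4)^2(x - 2)^2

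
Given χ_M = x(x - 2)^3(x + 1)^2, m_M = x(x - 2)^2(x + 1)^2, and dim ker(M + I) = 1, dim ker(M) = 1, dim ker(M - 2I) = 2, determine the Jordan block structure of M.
Jordan blocks: (-1, 2), (0, 1), (2, 2), (2, 1)

λ = -1: algebraic multiplicity 2 (exponent in χ_M), largest block size 2 (exponent in m_M), 1 block (geometric multiplicity). This forces block sizes [2].
λ = 0: algebraic multiplicity 1 (exponent in χ_M), largest block size 1 (exponent in m_M), 1 block (geometric multiplicity). This forces block sizes [1].
λ = 2: algebraic multiplicity 3 (exponent in χ_M), largest block size 2 (exponent in m_M), 2 blocks (geometric multiplicity). These force block sizes [2, 1].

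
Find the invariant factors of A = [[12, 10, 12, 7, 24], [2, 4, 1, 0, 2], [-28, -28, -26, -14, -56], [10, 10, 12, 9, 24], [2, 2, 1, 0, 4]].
The Jordan structure of A has elementary divisors (x + 5), (x - 2)^2, (x - 2), (x - 2). Arranging the block sizes at each eigenvalue in decreasing order and taking row products gives the invariant factors.

Invariant factors (smallest first, each dividing the next): x - 2, x - 2, (x - 2)^2(x + 5).

Check: the last factor (x - 2)^2(x + 5) is the minimal polynomial, and the product (x - 2)^4(x + 5) is the characteristic polynomial.

x - 2, x - 2, (x - 2)^2(x + 5)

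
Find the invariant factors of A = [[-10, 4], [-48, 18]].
The Jordan structure of A has elementary divisors (x - 2), (x - 6). Arranging the block sizes at each eigenvalue in decreasing order and taking row products gives the invariant factors.

Invariant factors (smallest first, each dividing the next): (x - 6)(x - 2).

Check: the last factor (x - 6)(x - 2) is the minimal polynomial, and the product (x - 6)(x - 2) is the characteristic polynomial.

(x - 6)(x - 2)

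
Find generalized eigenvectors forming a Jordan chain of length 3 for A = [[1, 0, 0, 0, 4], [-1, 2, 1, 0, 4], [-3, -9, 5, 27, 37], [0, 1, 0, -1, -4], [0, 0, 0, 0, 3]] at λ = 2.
v_1 = [[0, 2, -2, 1, 0]]^T, v_2 = [[0, -2, 3, -1, 0]]^T, v_3 = [[0, 3, 0, 1, 0]]^T

We seek v_1 ∈ ker((A - 2I)^3) \ ker((A - 2I)^2), then set v_{i+1} = (A - 2I) v_i.

One such chain is v_1 = [[0, 2, -2, 1, 0]]^T, v_2 = [[0, -2, 3, -1, 0]]^T, v_3 = [[0, 3, 0, 1, 0]]^T. Check: (A - 2I) v_3 = [[0, 0, 0, 0, 0]]^T = 0.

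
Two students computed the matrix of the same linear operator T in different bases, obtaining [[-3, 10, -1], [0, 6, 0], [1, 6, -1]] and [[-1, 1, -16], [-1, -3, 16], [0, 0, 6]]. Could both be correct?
Two matrices over a field are similar if and only if they have the same invariant factors.

Both A and B have characteristic polynomial (x - 6)(x + 2)^2 and minimal polynomial (x - 6)(x + 2)^2. Computing further, both have invariant factors (x - 6)(x + 2)^2. Hence A and B are similar.

Yes.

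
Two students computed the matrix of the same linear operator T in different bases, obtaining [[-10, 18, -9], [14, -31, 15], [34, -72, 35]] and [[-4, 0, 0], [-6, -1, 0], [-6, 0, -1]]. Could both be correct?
No.

Both have characteristic polynomial (x + 1)^2(x + 4), but the minimal polynomial of A is (x + 1)^2(x + 4) while the minimal polynomial of B is (x + 1)(x + 4). The minimal polynomial is a similarity invariant, so A and B are not similar.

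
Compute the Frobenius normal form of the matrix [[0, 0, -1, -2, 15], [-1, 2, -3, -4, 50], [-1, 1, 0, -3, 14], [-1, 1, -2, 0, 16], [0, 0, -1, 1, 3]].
The invariant factors of A (the non-unit diagonal entries of the Smith normal form of xI - A over ℚ[x]) are x(x - 5)(x^3 + 2x + 5), each dividing the next. The characteristic polynomial is their product, x(x - 5)(x^3 + 2x + 5).

The rational canonical form is the block-diagonal matrix of companion matrices C(f_i):
R = [[0, 0, 0, 0, 0], [1, 0, 0, 0, 25], [0, 1, 0, 0, 5], [0, 0, 1, 0, -2], [0, 0, 0, 1, 5]].

Note the characteristic polynomial does not split into linear factors over ℚ, so A has no Jordan form over ℚ; the rational canonical form exists over any field.

R = [[0, 0, 0, 0, 0], [1, 0, 0, 0, 25], [0, 1, 0, 0, 5], [0, 0, 1, 0, -2], [0, 0, 0, 1, 5]]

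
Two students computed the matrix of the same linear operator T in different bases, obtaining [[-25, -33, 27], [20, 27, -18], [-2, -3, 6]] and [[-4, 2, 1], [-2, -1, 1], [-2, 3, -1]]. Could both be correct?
No.

trace(A) = 8 but trace(B) = -6. The trace is a similarity invariant, so A and B are not similar.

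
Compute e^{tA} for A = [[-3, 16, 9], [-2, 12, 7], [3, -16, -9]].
e^{tA} = [[2*t^2 - 3*t + 1, 16*t, t*(2*t + 9)], [t*(3*t - 4)/2, 12*t + 1, t*(3*t + 14)/2], [t*(3 - 2*t), -16*t, -2*t^2 - 9*t + 1]]

A has Jordan form J = [[0, 1, 0], [0, 0, 1], [0, 0, 0]] with A = PJP^{-1}, so e^{tA} = P e^{tJ} P^{-1}.

For a Jordan block J_k(λ), e^{tJ_k(λ)} = e^{λt} · (I + tN + t^2 N^2/2! + ... + t^{k-1} N^{k-1}/(k-1)!) where N is the nilpotent superdiagonal part.

Assembling the blocks and conjugating back gives the entries of e^{tA} as shown above.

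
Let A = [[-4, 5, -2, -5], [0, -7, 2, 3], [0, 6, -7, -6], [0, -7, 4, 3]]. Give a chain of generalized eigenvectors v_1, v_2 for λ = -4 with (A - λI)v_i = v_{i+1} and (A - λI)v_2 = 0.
We seek v_1 ∈ ker((A + 4I)^2) \ ker(A + 4I), then set v_{i+1} = (A + 4I) v_i.

One such chain is v_1 = [[3, 0, 2, -1]]^T, v_2 = [[1, 1, 0, 1]]^T. Check: (A + 4I) v_2 = [[0, 0, 0, 0]]^T = 0.

v_1 = [[3, 0, 2, -1]]^T, v_2 = [[1, 1, 0, 1]]^T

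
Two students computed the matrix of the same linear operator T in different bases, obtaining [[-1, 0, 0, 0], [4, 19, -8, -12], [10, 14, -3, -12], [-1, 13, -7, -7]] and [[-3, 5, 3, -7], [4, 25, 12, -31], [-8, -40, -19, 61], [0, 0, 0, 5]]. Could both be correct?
No.

Both have characteristic polynomial (x - 5)^2(x + 1)^2, but the minimal polynomial of A is (x - 5)^2(x + 1) while the minimal polynomial of B is (x - 5)^2(x + 1)^2. The minimal polynomial is a similarity invariant, so A and B are not similar.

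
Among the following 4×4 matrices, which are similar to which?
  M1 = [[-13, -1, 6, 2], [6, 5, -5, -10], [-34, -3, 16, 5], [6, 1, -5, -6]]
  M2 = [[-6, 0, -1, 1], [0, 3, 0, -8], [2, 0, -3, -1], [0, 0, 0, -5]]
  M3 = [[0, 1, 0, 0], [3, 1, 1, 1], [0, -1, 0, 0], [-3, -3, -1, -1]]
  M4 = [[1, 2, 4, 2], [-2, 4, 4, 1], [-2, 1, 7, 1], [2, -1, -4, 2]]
Characteristic polynomials: χ_{M1} = (x - 4)^2(x + 3)^2, χ_{M2} = (x - 3)(x + 4)(x + 5)^2, χ_{M3} = x^4, χ_{M4} = (x - 5)(x - 3)^3.

{M1}: invariant factors (x - 4)^2(x + 3)^2.

{M2}: invariant factors (x - 3)(x + 4)(x + 5)^2.

{M3}: invariant factors x, x^3.

{M4}: invariant factors x - 3, (x - 5)(x - 3)^2.

Matrices are similar if and only if their invariant-factor lists agree; the partition into similarity classes is {M1}, {M2}, {M3}, {M4}.

4 classes: {M1}, {M2}, {M3}, {M4}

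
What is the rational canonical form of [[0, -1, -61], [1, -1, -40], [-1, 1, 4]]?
The invariant factors of A (the non-unit diagonal entries of the Smith normal form of xI - A over ℚ[x]) are (x - 6)(x^2 + 3x - 6), each dividing the next. The characteristic polynomial is their product, (x - 6)(x^2 + 3x - 6).

The rational canonical form is the block-diagonal matrix of companion matrices C(f_i):
R = [[0, 0, -36], [1, 0, 24], [0, 1, 3]].

Note the characteristic polynomial does not split into linear factors over ℚ, so A has no Jordan form over ℚ; the rational canonical form exists over any field.

R = [[0, 0, -36], [1, 0, 24], [0, 1, 3]]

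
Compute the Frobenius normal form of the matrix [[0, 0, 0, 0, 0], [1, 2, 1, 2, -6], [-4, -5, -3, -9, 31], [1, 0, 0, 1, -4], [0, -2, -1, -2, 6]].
R = [[0, 0, 0, 0, 0], [1, 0, 0, 0, 0], [0, 1, 0, 0, 0], [0, 0, 1, 0, -9], [0, 0, 0, 1, 6]]

The invariant factors of A (the non-unit diagonal entries of the Smith normal form of xI - A over ℚ[x]) are x^3(x - 3)^2, each dividing the next. The characteristic polynomial is their product, x^3(x - 3)^2.

The rational canonical form is the block-diagonal matrix of companion matrices C(f_i):
R = [[0, 0, 0, 0, 0], [1, 0, 0, 0, 0], [0, 1, 0, 0, 0], [0, 0, 1, 0, -9], [0, 0, 0, 1, 6]].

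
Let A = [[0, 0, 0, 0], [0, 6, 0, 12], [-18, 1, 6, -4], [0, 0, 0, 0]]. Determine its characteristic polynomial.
xI - A = [[x, 0, 0, 0], [0, x - 6, 0, -12], [18, -1, x - 6, 4], [0, 0, 0, x]].

Expanding det(xI - A) along the first row:
det(xI - A) = + (x)·det([[x - 6, 0, -12], [-1, x - 6, 4], [0, 0, x]]) - (0)·det([[0, 0, -12], [18, x - 6, 4], [0, 0, x]]) + (0)·det([[0, x - 6, -12], [18, -1, 4], [0, 0, x]]) - (0)·det([[0, x - 6, 0], [18, -1, x - 6], [0, 0, 0]]).

Evaluating gives χ_A(x) = x^4 - 12x^3 + 36x^2 = x^2(x - 6)^2.

χ_A(x) = x^2(x - 6)^2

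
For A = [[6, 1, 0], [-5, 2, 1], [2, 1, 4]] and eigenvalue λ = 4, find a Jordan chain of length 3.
v_1 = [[-1, 2, 0]]^T, v_2 = [[0, 1, 0]]^T, v_3 = [[1, -2, 1]]^T

We seek v_1 ∈ ker((A - 4I)^3) \ ker((A - 4I)^2), then set v_{i+1} = (A - 4I) v_i.

One such chain is v_1 = [[-1, 2, 0]]^T, v_2 = [[0, 1, 0]]^T, v_3 = [[1, -2, 1]]^T. Check: (A - 4I) v_3 = [[0, 0, 0]]^T = 0.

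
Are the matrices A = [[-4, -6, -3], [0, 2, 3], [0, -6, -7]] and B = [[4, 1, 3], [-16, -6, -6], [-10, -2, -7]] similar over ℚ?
No.

Both have characteristic polynomial (x + 1)(x + 4)^2, but the minimal polynomial of A is (x + 1)(x + 4) while the minimal polynomial of B is (x + 1)(x + 4)^2. The minimal polynomial is a similarity invariant, so A and B are not similar.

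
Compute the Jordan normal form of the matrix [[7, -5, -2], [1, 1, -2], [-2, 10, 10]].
J = [[6, 1, 0], [0, 6, 0], [0, 0, 6]]

The characteristic polynomial is det(xI - A) = (x - 6)^3, so the eigenvalues are 6 (algebraic multiplicity 3).

For λ = 6: rank(A - 6I) = 1, rank((A - 6I)^2) = 0. The eigenspace has dimension 3 - 1 = 2, so there are 2 Jordan blocks; the rank sequence gives block sizes [2, 1].

Assembling the blocks gives the Jordan form J above.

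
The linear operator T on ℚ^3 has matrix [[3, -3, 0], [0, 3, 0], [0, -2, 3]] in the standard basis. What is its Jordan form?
J = [[3, 1, 0], [0, 3, 0], [0, 0, 3]]

The characteristic polynomial is det(xI - A) = (x - 3)^3, so the eigenvalues are 3 (algebraic multiplicity 3).

For λ = 3: rank(A - 3I) = 1, rank((A - 3I)^2) = 0. The eigenspace has dimension 3 - 1 = 2, so there are 2 Jordan blocks; the rank sequence gives block sizes [2, 1].

Assembling the blocks gives the Jordan form J above.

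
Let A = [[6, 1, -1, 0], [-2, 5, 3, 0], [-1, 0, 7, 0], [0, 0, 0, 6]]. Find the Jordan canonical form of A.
The characteristic polynomial is det(xI - A) = (x - 6)^4, so the eigenvalues are 6 (algebraic multiplicity 4).

For λ = 6: rank(A - 6I) = 2, rank((A - 6I)^2) = 1, rank((A - 6I)^3) = 0. The eigenspace has dimension 4 - 2 = 2, so there are 2 Jordan blocks; the rank sequence gives block sizes [3, 1].

Assembling the blocks gives the Jordan form J above.

J = [[6, 1, 0, 0], [0, 6, 1, 0], [0, 0, 6, 0], [0, 0, 0, 6]]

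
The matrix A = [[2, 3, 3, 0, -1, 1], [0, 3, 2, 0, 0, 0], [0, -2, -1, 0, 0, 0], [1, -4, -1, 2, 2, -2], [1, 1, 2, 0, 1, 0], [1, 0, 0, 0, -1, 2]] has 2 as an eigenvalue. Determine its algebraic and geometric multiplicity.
algebraic multiplicity 3, geometric multiplicity 1

The characteristic polynomial is (x - 2)^3(x - 1)^3, so the factor x - 2 appears with exponent 3: the algebraic multiplicity is 3.

rank(A - 2I) = 5, so the eigenspace has dimension 6 - 5 = 1: the geometric multiplicity is 1.

Since 1 < 3, A is not diagonalizable.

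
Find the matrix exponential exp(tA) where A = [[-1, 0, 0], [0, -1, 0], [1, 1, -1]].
A has Jordan form J = [[-1, 1, 0], [0, -1, 0], [0, 0, -1]] with A = PJP^{-1}, so e^{tA} = P e^{tJ} P^{-1}.

For a Jordan block J_k(λ), e^{tJ_k(λ)} = e^{λt} · (I + tN + t^2 N^2/2! + ... + t^{k-1} N^{k-1}/(k-1)!) where N is the nilpotent superdiagonal part.

Assembling the blocks and conjugating back gives the entries of e^{tA} as shown above.

e^{tA} = [[e^{-t}, 0, 0], [0, e^{-t}, 0], [t*e^{-t}, t*e^{-t}, e^{-t}]]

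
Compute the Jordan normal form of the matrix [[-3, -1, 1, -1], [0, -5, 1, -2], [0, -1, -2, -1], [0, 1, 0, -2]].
The characteristic polynomial is det(xI - A) = (x + 3)^4, so the eigenvalues are -3 (algebraic multiplicity 4).

For λ = -3: rank(A + 3I) = 2, rank((A + 3I)^2) = 1, rank((A + 3I)^3) = 0. The eigenspace has dimension 4 - 2 = 2, so there are 2 Jordan blocks; the rank sequence gives block sizes [3, 1].

Assembling the blocks gives the Jordan form J above.

J = [[-3, 1, 0, 0], [0, -3, 1, 0], [0, 0, -3, 0], [0, 0, 0, -3]]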